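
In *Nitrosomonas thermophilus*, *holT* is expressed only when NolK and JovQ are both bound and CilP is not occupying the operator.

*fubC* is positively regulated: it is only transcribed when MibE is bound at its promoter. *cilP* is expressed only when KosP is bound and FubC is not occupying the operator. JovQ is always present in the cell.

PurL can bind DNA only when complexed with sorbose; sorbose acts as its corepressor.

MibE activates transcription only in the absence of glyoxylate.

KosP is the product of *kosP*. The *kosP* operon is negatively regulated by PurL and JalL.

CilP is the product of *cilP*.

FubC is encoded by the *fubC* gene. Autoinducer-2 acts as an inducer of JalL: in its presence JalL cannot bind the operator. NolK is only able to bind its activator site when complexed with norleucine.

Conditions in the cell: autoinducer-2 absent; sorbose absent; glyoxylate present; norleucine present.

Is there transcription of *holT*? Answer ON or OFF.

Norleucine is present, so NolK is active.
JovQ is produced constitutively and is active.
Sorbose is absent, so PurL is inactive.
Autoinducer-2 is absent, so JalL is active.
With repressor JalL bound, *kosP* is not transcribed.
So KosP is not produced.
Glyoxylate is present, so MibE is inactive.
Required activator MibE is absent, so *fubC* is not transcribed.
So FubC is not produced.
Required activator KosP is absent, so *cilP* is not transcribed.
So CilP is not produced.
No repressor is bound and NolK and JovQ are active, so *holT* is transcribed.

ON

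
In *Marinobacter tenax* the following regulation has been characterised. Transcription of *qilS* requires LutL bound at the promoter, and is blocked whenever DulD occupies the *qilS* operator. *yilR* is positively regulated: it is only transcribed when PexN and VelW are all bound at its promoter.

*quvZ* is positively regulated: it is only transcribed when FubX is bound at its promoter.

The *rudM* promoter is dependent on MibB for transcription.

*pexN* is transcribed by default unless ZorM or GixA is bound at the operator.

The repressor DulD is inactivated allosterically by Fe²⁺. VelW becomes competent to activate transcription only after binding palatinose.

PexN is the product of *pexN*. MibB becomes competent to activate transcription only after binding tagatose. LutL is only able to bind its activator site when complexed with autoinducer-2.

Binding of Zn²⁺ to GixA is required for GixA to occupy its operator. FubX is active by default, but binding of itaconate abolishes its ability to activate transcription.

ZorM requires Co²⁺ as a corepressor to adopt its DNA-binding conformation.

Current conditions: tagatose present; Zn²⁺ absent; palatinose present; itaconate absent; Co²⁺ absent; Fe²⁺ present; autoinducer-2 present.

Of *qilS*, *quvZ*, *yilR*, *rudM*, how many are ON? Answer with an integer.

4

Fe²⁺ is present, so DulD is inactive.
Autoinducer-2 is present, so LutL is active.
No repressor is bound and LutL is active, so *qilS* is transcribed.
→ *qilS* is ON.
Itaconate is absent, so FubX is active.
No repressor is bound and FubX is active, so *quvZ* is transcribed.
→ *quvZ* is ON.
Co²⁺ is absent, so ZorM is inactive.
Zn²⁺ is absent, so GixA is inactive.
With no repressor bound, *pexN* is transcribed.
So PexN is produced and active.
Palatinose is present, so VelW is active.
No repressor is bound and PexN and VelW are active, so *yilR* is transcribed.
→ *yilR* is ON.
Tagatose is present, so MibB is active.
No repressor is bound and MibB is active, so *rudM* is transcribed.
→ *rudM* is ON.
4 of the 4 genes are transcribed.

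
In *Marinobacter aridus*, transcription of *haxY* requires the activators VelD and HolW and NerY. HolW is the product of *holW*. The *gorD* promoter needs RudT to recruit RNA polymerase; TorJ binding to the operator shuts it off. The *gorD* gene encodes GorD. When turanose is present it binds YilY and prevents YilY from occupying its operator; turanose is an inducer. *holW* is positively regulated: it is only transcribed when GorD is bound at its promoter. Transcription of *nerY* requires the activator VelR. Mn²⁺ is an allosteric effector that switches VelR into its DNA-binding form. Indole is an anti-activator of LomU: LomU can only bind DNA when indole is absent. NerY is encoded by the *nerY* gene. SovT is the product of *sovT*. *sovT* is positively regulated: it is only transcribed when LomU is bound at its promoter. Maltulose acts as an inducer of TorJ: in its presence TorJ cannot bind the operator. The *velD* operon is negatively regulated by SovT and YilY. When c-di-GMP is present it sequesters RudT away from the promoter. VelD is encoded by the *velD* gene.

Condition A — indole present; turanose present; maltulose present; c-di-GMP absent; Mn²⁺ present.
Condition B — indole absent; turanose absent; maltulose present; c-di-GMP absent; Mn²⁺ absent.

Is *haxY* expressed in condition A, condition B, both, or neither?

Condition A:
Indole is present, so LomU is inactive.
Required activator LomU is absent, so *sovT* is not transcribed.
So SovT is not produced.
Turanose is present, so YilY is inactive.
With no repressor bound, *velD* is transcribed.
So VelD is produced and active.
Maltulose is present, so TorJ is inactive.
c-di-GMP is absent, so RudT is active.
No repressor is bound and RudT is active, so *gorD* is transcribed.
So GorD is produced and active.
No repressor is bound and GorD is active, so *holW* is transcribed.
So HolW is produced and active.
Mn²⁺ is present, so VelR is active.
No repressor is bound and VelR is active, so *nerY* is transcribed.
So NerY is produced and active.
No repressor is bound and VelD and HolW and NerY are active, so *haxY* is transcribed.
→ *haxY* is ON in A.
Condition B:
Indole is absent, so LomU is active.
No repressor is bound and LomU is active, so *sovT* is transcribed.
So SovT is produced and active.
Turanose is absent, so YilY is active.
With repressor SovT bound, *velD* is not transcribed.
So VelD is not produced.
Maltulose is present, so TorJ is inactive.
c-di-GMP is absent, so RudT is active.
No repressor is bound and RudT is active, so *gorD* is transcribed.
So GorD is produced and active.
No repressor is bound and GorD is active, so *holW* is transcribed.
So HolW is produced and active.
Mn²⁺ is absent, so VelR is inactive.
Required activator VelR is absent, so *nerY* is not transcribed.
So NerY is not produced.
Required activator VelD is absent, so *haxY* is not transcribed.
→ *haxY* is OFF in B.

A only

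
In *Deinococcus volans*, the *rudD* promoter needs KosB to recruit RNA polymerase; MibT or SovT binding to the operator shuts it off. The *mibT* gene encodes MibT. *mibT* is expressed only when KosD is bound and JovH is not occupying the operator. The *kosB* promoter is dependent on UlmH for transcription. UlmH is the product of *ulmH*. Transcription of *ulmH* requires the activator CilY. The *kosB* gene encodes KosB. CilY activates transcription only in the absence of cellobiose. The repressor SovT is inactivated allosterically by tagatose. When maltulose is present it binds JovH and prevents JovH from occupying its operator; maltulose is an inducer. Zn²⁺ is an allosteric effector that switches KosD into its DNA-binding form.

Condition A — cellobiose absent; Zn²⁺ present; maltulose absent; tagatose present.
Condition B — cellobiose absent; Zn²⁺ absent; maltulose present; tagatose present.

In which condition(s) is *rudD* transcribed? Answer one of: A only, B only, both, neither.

both

Condition A:
Cellobiose is absent, so CilY is active.
No repressor is bound and CilY is active, so *ulmH* is transcribed.
So UlmH is produced and active.
No repressor is bound and UlmH is active, so *kosB* is transcribed.
So KosB is produced and active.
Zn²⁺ is present, so KosD is active.
Maltulose is absent, so JovH is active.
With repressor JovH bound, *mibT* is not transcribed.
So MibT is not produced.
Tagatose is present, so SovT is inactive.
No repressor is bound and KosB is active, so *rudD* is transcribed.
→ *rudD* is ON in A.
Condition B:
Cellobiose is absent, so CilY is active.
No repressor is bound and CilY is active, so *ulmH* is transcribed.
So UlmH is produced and active.
No repressor is bound and UlmH is active, so *kosB* is transcribed.
So KosB is produced and active.
Zn²⁺ is absent, so KosD is inactive.
Maltulose is present, so JovH is inactive.
Required activator KosD is absent, so *mibT* is not transcribed.
So MibT is not produced.
Tagatose is present, so SovT is inactive.
No repressor is bound and KosB is active, so *rudD* is transcribed.
→ *rudD* is ON in B.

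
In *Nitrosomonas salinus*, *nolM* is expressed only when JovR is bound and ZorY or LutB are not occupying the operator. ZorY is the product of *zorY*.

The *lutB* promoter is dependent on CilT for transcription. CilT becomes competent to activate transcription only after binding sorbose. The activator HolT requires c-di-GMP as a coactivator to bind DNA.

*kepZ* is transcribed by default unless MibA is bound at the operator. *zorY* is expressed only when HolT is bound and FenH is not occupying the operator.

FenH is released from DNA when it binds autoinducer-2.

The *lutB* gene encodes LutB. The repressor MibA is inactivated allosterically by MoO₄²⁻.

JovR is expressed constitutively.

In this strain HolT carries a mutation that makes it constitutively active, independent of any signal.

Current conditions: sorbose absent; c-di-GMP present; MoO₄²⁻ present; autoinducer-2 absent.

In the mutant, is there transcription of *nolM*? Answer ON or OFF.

ON

JovR is produced constitutively and is active.
HolT is constitutively active in this strain.
Autoinducer-2 is absent, so FenH is active.
With repressor FenH bound, *zorY* is not transcribed.
So ZorY is not produced.
Sorbose is absent, so CilT is inactive.
Required activator CilT is absent, so *lutB* is not transcribed.
So LutB is not produced.
No repressor is bound and JovR is active, so *nolM* is transcribed.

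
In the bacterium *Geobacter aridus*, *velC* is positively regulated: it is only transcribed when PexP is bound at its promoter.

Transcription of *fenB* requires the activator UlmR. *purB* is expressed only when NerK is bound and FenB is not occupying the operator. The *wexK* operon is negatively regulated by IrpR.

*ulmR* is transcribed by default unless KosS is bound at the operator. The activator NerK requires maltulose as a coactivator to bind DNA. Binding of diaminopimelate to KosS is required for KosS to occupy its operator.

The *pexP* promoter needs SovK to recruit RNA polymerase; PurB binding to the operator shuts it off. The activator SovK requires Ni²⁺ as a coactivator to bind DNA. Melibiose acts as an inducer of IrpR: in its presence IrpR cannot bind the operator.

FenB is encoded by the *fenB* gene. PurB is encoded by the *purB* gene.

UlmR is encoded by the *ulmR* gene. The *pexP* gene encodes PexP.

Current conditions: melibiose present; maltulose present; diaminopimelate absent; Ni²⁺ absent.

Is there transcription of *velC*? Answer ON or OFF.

OFF

Diaminopimelate is absent, so KosS is inactive.
With no repressor bound, *ulmR* is transcribed.
So UlmR is produced and active.
No repressor is bound and UlmR is active, so *fenB* is transcribed.
So FenB is produced and active.
Maltulose is present, so NerK is active.
With repressor FenB bound, *purB* is not transcribed.
So PurB is not produced.
Ni²⁺ is absent, so SovK is inactive.
Required activator SovK is absent, so *pexP* is not transcribed.
So PexP is not produced.
Required activator PexP is absent, so *velC* is not transcribed.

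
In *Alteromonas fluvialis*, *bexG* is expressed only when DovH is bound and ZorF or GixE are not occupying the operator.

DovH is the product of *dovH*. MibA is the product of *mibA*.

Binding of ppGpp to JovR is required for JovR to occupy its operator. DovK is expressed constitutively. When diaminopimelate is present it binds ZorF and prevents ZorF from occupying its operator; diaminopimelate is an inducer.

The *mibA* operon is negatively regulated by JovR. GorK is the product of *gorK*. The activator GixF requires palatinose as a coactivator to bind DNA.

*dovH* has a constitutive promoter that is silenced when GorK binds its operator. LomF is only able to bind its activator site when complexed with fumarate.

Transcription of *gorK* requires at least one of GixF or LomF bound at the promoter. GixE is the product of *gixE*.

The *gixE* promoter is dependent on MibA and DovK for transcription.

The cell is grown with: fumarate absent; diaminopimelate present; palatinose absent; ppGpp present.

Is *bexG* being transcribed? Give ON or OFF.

ON

Palatinose is absent, so GixF is inactive.
Fumarate is absent, so LomF is inactive.
No activator is available at the *gorK* promoter, so *gorK* is not transcribed.
So GorK is not produced.
With no repressor bound, *dovH* is transcribed.
So DovH is produced and active.
Diaminopimelate is present, so ZorF is inactive.
ppGpp is present, so JovR is active.
With repressor JovR bound, *mibA* is not transcribed.
So MibA is not produced.
DovK is produced constitutively and is active.
Required activator MibA is absent, so *gixE* is not transcribed.
So GixE is not produced.
No repressor is bound and DovH is active, so *bexG* is transcribed.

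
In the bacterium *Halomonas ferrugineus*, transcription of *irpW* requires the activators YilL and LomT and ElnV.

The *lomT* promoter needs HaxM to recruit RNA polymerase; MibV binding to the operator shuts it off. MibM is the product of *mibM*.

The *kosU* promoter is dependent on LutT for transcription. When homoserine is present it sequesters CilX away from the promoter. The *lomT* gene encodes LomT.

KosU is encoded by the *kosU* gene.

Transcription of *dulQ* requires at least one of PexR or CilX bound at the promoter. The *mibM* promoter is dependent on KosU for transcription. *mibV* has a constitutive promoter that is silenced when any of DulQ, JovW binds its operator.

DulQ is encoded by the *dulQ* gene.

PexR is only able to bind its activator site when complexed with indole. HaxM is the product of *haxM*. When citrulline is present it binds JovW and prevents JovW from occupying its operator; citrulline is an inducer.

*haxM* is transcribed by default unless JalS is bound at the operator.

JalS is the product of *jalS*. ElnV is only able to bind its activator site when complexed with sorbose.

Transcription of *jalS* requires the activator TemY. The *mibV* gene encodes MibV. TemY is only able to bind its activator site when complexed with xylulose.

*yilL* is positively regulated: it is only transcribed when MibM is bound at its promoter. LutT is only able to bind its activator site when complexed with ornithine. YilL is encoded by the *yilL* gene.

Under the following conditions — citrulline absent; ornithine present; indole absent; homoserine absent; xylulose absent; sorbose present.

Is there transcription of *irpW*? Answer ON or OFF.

ON

Ornithine is present, so LutT is active.
No repressor is bound and LutT is active, so *kosU* is transcribed.
So KosU is produced and active.
No repressor is bound and KosU is active, so *mibM* is transcribed.
So MibM is produced and active.
No repressor is bound and MibM is active, so *yilL* is transcribed.
So YilL is produced and active.
Indole is absent, so PexR is inactive.
Homoserine is absent, so CilX is active.
Activator CilX is present, so *dulQ* is transcribed.
So DulQ is produced and active.
Citrulline is absent, so JovW is active.
With repressor DulQ bound, *mibV* is not transcribed.
So MibV is not produced.
Xylulose is absent, so TemY is inactive.
Required activator TemY is absent, so *jalS* is not transcribed.
So JalS is not produced.
With no repressor bound, *haxM* is transcribed.
So HaxM is produced and active.
No repressor is bound and HaxM is active, so *lomT* is transcribed.
So LomT is produced and active.
Sorbose is present, so ElnV is active.
No repressor is bound and YilL and LomT and ElnV are active, so *irpW* is transcribed.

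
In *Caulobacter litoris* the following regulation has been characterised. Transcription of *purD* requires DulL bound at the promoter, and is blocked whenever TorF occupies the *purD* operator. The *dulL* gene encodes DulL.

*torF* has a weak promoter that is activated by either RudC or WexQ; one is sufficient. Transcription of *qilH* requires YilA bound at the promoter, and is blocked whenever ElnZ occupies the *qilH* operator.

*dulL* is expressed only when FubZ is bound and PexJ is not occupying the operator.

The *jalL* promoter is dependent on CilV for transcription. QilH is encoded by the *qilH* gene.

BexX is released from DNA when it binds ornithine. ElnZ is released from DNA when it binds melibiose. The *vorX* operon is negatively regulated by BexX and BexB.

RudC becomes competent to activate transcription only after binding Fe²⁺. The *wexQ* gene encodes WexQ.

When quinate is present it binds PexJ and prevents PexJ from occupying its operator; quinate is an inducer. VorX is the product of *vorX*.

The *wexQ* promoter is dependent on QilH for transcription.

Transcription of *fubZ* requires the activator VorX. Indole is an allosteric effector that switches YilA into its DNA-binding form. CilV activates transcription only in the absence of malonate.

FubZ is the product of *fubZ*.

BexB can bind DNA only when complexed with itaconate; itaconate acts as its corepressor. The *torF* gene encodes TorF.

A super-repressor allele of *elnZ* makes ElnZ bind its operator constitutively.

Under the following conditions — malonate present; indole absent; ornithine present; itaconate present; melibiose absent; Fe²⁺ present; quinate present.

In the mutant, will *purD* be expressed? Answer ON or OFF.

OFF

Fe²⁺ is present, so RudC is active.
ElnZ is constitutively active in this strain.
Indole is absent, so YilA is inactive.
With repressor ElnZ bound, *qilH* is not transcribed.
So QilH is not produced.
Required activator QilH is absent, so *wexQ* is not transcribed.
So WexQ is not produced.
Activator RudC is present, so *torF* is transcribed.
So TorF is produced and active.
Quinate is present, so PexJ is inactive.
Ornithine is present, so BexX is inactive.
Itaconate is present, so BexB is active.
With repressor BexB bound, *vorX* is not transcribed.
So VorX is not produced.
Required activator VorX is absent, so *fubZ* is not transcribed.
So FubZ is not produced.
Required activator FubZ is absent, so *dulL* is not transcribed.
So DulL is not produced.
With repressor TorF bound, *purD* is not transcribed.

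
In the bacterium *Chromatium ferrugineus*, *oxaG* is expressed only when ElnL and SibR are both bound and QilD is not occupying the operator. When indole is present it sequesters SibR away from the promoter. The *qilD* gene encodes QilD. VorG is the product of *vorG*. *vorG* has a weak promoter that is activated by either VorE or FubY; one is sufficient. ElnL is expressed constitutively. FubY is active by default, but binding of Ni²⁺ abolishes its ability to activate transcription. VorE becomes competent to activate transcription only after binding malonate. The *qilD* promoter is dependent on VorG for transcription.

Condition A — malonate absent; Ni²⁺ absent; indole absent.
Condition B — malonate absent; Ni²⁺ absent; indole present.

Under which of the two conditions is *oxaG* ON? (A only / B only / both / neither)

neither

Condition A:
Malonate is absent, so VorE is inactive.
Ni²⁺ is absent, so FubY is active.
Activator FubY is present, so *vorG* is transcribed.
So VorG is produced and active.
No repressor is bound and VorG is active, so *qilD* is transcribed.
So QilD is produced and active.
ElnL is produced constitutively and is active.
Indole is absent, so SibR is active.
With repressor QilD bound, *oxaG* is not transcribed.
→ *oxaG* is OFF in A.
Condition B:
Malonate is absent, so VorE is inactive.
Ni²⁺ is absent, so FubY is active.
Activator FubY is present, so *vorG* is transcribed.
So VorG is produced and active.
No repressor is bound and VorG is active, so *qilD* is transcribed.
So QilD is produced and active.
ElnL is produced constitutively and is active.
Indole is present, so SibR is inactive.
With repressor QilD bound, *oxaG* is not transcribed.
→ *oxaG* is OFF in B.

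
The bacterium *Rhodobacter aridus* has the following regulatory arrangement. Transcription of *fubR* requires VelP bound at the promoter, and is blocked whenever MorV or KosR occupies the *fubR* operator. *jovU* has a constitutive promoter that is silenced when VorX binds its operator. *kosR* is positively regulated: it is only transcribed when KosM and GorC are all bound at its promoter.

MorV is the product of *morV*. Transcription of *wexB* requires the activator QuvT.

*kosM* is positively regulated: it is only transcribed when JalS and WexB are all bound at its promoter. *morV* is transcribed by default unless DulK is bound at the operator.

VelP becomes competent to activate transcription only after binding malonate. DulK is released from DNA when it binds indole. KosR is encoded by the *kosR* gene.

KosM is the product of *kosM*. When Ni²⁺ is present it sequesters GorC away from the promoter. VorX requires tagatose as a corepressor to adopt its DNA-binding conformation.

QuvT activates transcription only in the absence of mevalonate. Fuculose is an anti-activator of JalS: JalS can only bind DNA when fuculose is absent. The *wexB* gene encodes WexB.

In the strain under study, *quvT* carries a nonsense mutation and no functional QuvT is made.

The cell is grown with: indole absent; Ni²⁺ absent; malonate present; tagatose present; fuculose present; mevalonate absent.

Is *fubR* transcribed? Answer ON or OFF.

ON

Indole is absent, so DulK is active.
With repressor DulK bound, *morV* is not transcribed.
So MorV is not produced.
Fuculose is present, so JalS is inactive.
QuvT is non-functional in this strain, so it has no effect.
Required activator QuvT is absent, so *wexB* is not transcribed.
So WexB is not produced.
Required activator JalS is absent, so *kosM* is not transcribed.
So KosM is not produced.
Ni²⁺ is absent, so GorC is active.
Required activator KosM is absent, so *kosR* is not transcribed.
So KosR is not produced.
Malonate is present, so VelP is active.
No repressor is bound and VelP is active, so *fubR* is transcribed.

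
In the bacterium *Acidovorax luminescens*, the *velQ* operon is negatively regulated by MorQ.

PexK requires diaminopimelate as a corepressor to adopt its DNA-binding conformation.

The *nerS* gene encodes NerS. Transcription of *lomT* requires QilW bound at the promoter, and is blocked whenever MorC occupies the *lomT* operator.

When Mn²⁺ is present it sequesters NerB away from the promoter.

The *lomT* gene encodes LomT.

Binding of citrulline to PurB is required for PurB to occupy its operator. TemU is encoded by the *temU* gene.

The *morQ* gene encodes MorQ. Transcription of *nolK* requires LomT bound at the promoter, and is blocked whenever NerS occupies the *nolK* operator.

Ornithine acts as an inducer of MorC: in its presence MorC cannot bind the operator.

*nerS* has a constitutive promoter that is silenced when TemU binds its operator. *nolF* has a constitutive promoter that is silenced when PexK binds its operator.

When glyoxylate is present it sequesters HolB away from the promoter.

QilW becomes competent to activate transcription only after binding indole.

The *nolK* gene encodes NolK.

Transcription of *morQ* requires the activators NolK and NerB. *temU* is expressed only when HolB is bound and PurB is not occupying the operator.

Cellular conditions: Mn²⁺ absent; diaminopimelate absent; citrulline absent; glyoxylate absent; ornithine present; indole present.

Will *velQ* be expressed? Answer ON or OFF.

OFF

Glyoxylate is absent, so HolB is active.
Citrulline is absent, so PurB is inactive.
No repressor is bound and HolB is active, so *temU* is transcribed.
So TemU is produced and active.
With repressor TemU bound, *nerS* is not transcribed.
So NerS is not produced.
Indole is present, so QilW is active.
Ornithine is present, so MorC is inactive.
No repressor is bound and QilW is active, so *lomT* is transcribed.
So LomT is produced and active.
No repressor is bound and LomT is active, so *nolK* is transcribed.
So NolK is produced and active.
Mn²⁺ is absent, so NerB is active.
No repressor is bound and NolK and NerB are active, so *morQ* is transcribed.
So MorQ is produced and active.
With repressor MorQ bound, *velQ* is not transcribed.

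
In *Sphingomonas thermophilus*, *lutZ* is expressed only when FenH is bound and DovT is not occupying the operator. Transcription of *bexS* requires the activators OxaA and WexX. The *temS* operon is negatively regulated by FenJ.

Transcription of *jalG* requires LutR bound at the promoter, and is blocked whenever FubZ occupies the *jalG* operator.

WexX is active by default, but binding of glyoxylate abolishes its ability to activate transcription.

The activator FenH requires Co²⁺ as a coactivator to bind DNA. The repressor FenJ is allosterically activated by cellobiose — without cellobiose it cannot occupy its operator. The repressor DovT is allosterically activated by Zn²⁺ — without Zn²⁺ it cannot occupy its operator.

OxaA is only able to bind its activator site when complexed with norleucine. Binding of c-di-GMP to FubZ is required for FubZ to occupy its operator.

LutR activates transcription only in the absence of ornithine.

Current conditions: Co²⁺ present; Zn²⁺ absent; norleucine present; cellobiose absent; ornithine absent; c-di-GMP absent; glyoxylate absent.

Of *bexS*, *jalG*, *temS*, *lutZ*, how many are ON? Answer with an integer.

4

Norleucine is present, so OxaA is active.
Glyoxylate is absent, so WexX is active.
No repressor is bound and OxaA and WexX are active, so *bexS* is transcribed.
→ *bexS* is ON.
c-di-GMP is absent, so FubZ is inactive.
Ornithine is absent, so LutR is active.
No repressor is bound and LutR is active, so *jalG* is transcribed.
→ *jalG* is ON.
Cellobiose is absent, so FenJ is inactive.
With no repressor bound, *temS* is transcribed.
→ *temS* is ON.
Zn²⁺ is absent, so DovT is inactive.
Co²⁺ is present, so FenH is active.
No repressor is bound and FenH is active, so *lutZ* is transcribed.
→ *lutZ* is ON.
4 of the 4 genes are transcribed.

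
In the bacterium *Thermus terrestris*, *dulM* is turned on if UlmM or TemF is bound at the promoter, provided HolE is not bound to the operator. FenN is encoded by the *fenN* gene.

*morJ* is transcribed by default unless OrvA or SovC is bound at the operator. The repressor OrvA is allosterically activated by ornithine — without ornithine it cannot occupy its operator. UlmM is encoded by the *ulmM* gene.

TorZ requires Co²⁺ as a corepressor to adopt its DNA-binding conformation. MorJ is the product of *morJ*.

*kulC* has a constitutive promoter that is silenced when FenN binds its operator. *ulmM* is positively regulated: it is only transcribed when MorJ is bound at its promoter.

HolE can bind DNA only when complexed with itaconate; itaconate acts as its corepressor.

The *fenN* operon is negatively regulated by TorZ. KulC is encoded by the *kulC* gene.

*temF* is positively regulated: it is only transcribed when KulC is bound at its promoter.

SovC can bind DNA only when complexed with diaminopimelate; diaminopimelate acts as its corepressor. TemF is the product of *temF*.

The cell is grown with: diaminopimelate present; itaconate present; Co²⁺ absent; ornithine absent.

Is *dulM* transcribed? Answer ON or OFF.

OFF

Ornithine is absent, so OrvA is inactive.
Diaminopimelate is present, so SovC is active.
With repressor SovC bound, *morJ* is not transcribed.
So MorJ is not produced.
Required activator MorJ is absent, so *ulmM* is not transcribed.
So UlmM is not produced.
Itaconate is present, so HolE is active.
Co²⁺ is absent, so TorZ is inactive.
With no repressor bound, *fenN* is transcribed.
So FenN is produced and active.
With repressor FenN bound, *kulC* is not transcribed.
So KulC is not produced.
Required activator KulC is absent, so *temF* is not transcribed.
So TemF is not produced.
With repressor HolE bound, *dulM* is not transcribed.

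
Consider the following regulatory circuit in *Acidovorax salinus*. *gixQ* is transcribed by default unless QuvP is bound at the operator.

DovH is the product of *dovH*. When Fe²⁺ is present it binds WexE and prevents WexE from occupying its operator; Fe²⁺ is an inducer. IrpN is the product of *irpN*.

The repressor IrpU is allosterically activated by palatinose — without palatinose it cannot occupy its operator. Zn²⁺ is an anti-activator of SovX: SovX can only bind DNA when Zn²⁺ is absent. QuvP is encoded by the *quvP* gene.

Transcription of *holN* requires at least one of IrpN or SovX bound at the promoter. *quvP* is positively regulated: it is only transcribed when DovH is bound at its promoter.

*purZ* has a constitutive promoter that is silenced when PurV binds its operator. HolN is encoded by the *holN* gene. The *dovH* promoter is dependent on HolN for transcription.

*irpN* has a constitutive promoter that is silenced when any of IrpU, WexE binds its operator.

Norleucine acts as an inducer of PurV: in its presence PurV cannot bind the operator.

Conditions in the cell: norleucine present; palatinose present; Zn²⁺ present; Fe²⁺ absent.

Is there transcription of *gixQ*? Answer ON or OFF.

Palatinose is present, so IrpU is active.
Fe²⁺ is absent, so WexE is active.
With repressor IrpU bound, *irpN* is not transcribed.
So IrpN is not produced.
Zn²⁺ is present, so SovX is inactive.
No activator is available at the *holN* promoter, so *holN* is not transcribed.
So HolN is not produced.
Required activator HolN is absent, so *dovH* is not transcribed.
So DovH is not produced.
Required activator DovH is absent, so *quvP* is not transcribed.
So QuvP is not produced.
With no repressor bound, *gixQ* is transcribed.

ON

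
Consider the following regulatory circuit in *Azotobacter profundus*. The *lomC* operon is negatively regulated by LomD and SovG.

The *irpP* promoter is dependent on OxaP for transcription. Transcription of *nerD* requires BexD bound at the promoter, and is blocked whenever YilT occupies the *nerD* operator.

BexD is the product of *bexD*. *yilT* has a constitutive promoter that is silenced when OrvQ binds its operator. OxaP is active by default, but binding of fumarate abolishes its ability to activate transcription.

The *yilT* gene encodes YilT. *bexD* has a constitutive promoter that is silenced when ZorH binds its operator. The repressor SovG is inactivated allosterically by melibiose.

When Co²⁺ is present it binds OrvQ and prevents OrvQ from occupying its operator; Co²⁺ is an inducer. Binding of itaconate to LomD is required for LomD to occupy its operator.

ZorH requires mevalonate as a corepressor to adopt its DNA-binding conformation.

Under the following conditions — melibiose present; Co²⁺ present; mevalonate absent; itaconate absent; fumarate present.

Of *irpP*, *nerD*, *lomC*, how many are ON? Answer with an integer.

1

Fumarate is present, so OxaP is inactive.
Required activator OxaP is absent, so *irpP* is not transcribed.
→ *irpP* is OFF.
Co²⁺ is present, so OrvQ is inactive.
With no repressor bound, *yilT* is transcribed.
So YilT is produced and active.
Mevalonate is absent, so ZorH is inactive.
With no repressor bound, *bexD* is transcribed.
So BexD is produced and active.
With repressor YilT bound, *nerD* is not transcribed.
→ *nerD* is OFF.
Itaconate is absent, so LomD is inactive.
Melibiose is present, so SovG is inactive.
With no repressor bound, *lomC* is transcribed.
→ *lomC* is ON.
1 of the 3 genes is transcribed.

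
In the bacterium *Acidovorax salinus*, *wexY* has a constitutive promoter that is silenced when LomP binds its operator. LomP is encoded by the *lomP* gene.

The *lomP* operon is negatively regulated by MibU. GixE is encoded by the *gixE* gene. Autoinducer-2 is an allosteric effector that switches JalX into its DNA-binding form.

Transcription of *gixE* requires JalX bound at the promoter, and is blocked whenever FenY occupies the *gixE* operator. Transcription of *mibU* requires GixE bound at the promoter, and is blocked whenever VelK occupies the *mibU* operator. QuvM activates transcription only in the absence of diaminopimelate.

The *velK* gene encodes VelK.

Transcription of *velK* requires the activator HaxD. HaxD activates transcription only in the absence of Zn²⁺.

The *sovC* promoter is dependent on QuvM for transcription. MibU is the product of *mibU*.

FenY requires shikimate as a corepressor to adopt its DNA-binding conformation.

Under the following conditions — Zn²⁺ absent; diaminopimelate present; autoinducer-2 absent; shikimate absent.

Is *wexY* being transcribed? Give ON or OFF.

OFF

Autoinducer-2 is absent, so JalX is inactive.
Shikimate is absent, so FenY is inactive.
Required activator JalX is absent, so *gixE* is not transcribed.
So GixE is not produced.
Zn²⁺ is absent, so HaxD is active.
No repressor is bound and HaxD is active, so *velK* is transcribed.
So VelK is produced and active.
With repressor VelK bound, *mibU* is not transcribed.
So MibU is not produced.
With no repressor bound, *lomP* is transcribed.
So LomP is produced and active.
With repressor LomP bound, *wexY* is not transcribed.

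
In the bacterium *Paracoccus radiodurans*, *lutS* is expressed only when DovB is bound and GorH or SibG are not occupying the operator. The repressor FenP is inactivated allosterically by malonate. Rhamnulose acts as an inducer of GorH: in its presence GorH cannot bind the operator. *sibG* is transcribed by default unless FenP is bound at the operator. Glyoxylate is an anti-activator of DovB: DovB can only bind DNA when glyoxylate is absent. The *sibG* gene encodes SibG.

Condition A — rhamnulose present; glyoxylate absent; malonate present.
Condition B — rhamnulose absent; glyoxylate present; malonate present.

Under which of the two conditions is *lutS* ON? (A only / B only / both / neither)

neither

Condition A:
Rhamnulose is present, so GorH is inactive.
Glyoxylate is absent, so DovB is active.
Malonate is present, so FenP is inactive.
With no repressor bound, *sibG* is transcribed.
So SibG is produced and active.
With repressor SibG bound, *lutS* is not transcribed.
→ *lutS* is OFF in A.
Condition B:
Rhamnulose is absent, so GorH is active.
Glyoxylate is present, so DovB is inactive.
Malonate is present, so FenP is inactive.
With no repressor bound, *sibG* is transcribed.
So SibG is produced and active.
With repressor GorH bound, *lutS* is not transcribed.
→ *lutS* is OFF in B.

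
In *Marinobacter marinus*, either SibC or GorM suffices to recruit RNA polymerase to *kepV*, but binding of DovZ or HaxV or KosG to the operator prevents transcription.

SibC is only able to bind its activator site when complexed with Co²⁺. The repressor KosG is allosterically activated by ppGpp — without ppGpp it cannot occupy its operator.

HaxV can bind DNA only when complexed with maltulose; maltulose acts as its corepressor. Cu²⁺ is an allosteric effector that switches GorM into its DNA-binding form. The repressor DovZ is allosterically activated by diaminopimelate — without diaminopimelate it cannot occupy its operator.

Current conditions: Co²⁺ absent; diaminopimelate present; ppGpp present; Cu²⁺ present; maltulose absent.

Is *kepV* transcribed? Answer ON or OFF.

OFF

Diaminopimelate is present, so DovZ is active.
Co²⁺ is absent, so SibC is inactive.
Maltulose is absent, so HaxV is inactive.
ppGpp is present, so KosG is active.
Cu²⁺ is present, so GorM is active.
With repressor DovZ bound, *kepV* is not transcribed.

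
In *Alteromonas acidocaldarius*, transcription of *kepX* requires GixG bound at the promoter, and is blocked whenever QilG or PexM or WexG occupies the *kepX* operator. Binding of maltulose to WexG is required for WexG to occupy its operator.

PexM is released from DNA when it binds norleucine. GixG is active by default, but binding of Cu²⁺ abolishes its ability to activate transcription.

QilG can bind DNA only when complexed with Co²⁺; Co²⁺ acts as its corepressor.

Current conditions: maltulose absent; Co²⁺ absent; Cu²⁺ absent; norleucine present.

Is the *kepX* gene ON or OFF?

ON

Co²⁺ is absent, so QilG is inactive.
Norleucine is present, so PexM is inactive.
Maltulose is absent, so WexG is inactive.
Cu²⁺ is absent, so GixG is active.
No repressor is bound and GixG is active, so *kepX* is transcribed.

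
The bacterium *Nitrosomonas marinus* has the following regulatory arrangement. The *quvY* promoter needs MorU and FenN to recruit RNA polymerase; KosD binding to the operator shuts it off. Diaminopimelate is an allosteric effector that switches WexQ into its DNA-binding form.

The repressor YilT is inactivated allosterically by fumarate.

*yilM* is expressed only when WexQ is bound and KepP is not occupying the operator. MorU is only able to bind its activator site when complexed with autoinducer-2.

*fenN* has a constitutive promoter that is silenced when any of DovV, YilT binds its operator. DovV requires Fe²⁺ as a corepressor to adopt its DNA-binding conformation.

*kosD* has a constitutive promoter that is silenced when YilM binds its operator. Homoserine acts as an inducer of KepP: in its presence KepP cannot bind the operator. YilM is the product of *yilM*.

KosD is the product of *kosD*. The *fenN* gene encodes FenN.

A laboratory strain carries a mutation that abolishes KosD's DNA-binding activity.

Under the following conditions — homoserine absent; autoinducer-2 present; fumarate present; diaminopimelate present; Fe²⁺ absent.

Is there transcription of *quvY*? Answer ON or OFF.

ON

KosD is non-functional in this strain, so it has no effect.
Autoinducer-2 is present, so MorU is active.
Fe²⁺ is absent, so DovV is inactive.
Fumarate is present, so YilT is inactive.
With no repressor bound, *fenN* is transcribed.
So FenN is produced and active.
No repressor is bound and MorU and FenN are active, so *quvY* is transcribed.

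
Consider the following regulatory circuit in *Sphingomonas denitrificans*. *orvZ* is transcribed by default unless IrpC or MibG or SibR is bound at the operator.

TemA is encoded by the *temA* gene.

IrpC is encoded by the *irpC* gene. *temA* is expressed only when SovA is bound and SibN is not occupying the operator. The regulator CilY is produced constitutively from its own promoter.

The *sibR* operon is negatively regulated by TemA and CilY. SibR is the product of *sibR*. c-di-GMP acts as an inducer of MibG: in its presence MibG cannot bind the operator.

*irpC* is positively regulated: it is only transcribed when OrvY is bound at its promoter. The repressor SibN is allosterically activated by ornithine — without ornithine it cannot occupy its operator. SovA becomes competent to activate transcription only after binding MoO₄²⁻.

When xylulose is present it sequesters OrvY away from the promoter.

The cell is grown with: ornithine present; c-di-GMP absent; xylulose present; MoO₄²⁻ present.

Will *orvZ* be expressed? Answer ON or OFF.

OFF

Xylulose is present, so OrvY is inactive.
Required activator OrvY is absent, so *irpC* is not transcribed.
So IrpC is not produced.
c-di-GMP is absent, so MibG is active.
MoO₄²⁻ is present, so SovA is active.
Ornithine is present, so SibN is active.
With repressor SibN bound, *temA* is not transcribed.
So TemA is not produced.
CilY is produced constitutively and is active.
With repressor CilY bound, *sibR* is not transcribed.
So SibR is not produced.
With repressor MibG bound, *orvZ* is not transcribed.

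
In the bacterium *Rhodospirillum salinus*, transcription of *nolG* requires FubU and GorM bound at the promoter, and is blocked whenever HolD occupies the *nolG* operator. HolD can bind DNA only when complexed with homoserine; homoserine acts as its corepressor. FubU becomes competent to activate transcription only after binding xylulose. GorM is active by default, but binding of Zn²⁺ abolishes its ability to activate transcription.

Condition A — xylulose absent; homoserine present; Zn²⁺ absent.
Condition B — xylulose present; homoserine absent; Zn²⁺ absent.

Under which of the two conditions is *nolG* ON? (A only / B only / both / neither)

Condition A:
Xylulose is absent, so FubU is inactive.
Homoserine is present, so HolD is active.
Zn²⁺ is absent, so GorM is active.
With repressor HolD bound, *nolG* is not transcribed.
→ *nolG* is OFF in A.
Condition B:
Xylulose is present, so FubU is active.
Homoserine is absent, so HolD is inactive.
Zn²⁺ is absent, so GorM is active.
No repressor is bound and FubU and GorM are active, so *nolG* is transcribed.
→ *nolG* is ON in B.

B only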